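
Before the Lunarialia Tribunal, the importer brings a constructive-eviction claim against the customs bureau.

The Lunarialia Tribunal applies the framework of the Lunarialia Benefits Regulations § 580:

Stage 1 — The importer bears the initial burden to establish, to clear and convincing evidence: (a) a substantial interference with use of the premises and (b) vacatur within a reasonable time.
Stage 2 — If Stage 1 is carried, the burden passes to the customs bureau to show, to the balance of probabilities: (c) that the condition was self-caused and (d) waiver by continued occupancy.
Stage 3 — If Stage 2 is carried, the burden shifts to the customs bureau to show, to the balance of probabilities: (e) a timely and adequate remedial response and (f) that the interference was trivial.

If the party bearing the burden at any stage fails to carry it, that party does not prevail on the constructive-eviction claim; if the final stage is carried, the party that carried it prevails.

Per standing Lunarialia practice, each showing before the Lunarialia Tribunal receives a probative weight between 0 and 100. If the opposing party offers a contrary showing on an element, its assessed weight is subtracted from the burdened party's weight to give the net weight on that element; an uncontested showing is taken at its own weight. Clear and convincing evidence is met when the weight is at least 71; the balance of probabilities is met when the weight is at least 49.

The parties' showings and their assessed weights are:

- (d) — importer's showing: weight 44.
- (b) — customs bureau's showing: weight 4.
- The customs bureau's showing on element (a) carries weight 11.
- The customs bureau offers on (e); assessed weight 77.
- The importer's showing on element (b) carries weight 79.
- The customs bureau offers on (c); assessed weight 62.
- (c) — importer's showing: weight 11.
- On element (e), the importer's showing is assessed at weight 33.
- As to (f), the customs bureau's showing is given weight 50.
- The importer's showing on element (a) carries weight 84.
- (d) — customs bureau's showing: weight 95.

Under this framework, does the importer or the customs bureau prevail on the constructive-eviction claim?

importer

Stage 1 — burden on importer; standard: clear and convincing evidence (weight is at least 71).
    (a): 84 − 11 = 73 ≥ 71 [met]
    (b): 79 − 4 = 75 ≥ 71 [met]
  The importer carries Stage 1; the customs bureau now bears the burden.
Stage 2 — burden on customs bureau; standard: the balance of probabilities (weight is at least 49).
    (c): 62 − 11 = 51 ≥ 49 [met]
    (d): 95 − 44 = 51 ≥ 49 [met]
  Stage 2 is satisfied; the customs bureau continues to bear the burden.
Stage 3 — burden on customs bureau; standard: the balance of probabilities (weight is at least 49).
    (e): 77 − 33 = 44 < 49 [not met]
    (f): 50 ≥ 49 [met]
  Not every element is met, so the customs bureau fails to carry Stage 3.
So the importer prevails.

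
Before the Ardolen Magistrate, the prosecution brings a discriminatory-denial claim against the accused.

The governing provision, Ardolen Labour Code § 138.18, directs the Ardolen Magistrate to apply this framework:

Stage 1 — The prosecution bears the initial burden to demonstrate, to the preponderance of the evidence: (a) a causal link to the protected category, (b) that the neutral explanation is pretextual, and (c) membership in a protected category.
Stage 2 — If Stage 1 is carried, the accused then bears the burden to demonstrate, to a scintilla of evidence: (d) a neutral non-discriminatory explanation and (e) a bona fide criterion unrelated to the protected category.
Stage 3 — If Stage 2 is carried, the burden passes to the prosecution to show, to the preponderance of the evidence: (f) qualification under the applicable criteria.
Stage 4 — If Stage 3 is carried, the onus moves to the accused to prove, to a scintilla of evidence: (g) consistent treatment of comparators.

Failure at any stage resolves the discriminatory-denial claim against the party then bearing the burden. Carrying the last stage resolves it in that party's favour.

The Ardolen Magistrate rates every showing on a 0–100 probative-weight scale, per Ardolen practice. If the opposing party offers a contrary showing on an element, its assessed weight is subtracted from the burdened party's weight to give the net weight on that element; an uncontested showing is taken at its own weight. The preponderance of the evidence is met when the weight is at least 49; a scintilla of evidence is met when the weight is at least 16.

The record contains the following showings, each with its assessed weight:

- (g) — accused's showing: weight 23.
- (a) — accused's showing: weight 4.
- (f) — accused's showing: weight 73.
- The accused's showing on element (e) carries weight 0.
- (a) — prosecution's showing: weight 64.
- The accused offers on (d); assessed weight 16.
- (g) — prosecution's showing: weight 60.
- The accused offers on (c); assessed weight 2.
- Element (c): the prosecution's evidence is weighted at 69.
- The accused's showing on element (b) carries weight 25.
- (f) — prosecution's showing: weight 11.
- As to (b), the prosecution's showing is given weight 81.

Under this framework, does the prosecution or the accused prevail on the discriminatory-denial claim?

prosecution

At Stage 1 the prosecution must meet the preponderance of the evidence (weight is at least 49): on (a) the weight is 64 less the opposing 4 gives net 60, ≥ 49, so (a) meets the standard; on (b) the weight is 81 less the opposing 25 gives net 56, which does reach 49, so (b) meets the standard; on (c) the weight is 69 less the opposing 2 gives net 67, which does reach 49, so (c) meets the standard.
  Stage 1 carried; the burden shifts to the accused.
At Stage 2 the accused must meet a scintilla of evidence (weight is at least 16): on (d) the weight is 16, ≥ 16, so (d) meets the standard; on (e) the weight is 0, < 16, so (e) does not meet the standard.
  Not every element is met, so the accused fails to carry Stage 2.
The prosecution prevails.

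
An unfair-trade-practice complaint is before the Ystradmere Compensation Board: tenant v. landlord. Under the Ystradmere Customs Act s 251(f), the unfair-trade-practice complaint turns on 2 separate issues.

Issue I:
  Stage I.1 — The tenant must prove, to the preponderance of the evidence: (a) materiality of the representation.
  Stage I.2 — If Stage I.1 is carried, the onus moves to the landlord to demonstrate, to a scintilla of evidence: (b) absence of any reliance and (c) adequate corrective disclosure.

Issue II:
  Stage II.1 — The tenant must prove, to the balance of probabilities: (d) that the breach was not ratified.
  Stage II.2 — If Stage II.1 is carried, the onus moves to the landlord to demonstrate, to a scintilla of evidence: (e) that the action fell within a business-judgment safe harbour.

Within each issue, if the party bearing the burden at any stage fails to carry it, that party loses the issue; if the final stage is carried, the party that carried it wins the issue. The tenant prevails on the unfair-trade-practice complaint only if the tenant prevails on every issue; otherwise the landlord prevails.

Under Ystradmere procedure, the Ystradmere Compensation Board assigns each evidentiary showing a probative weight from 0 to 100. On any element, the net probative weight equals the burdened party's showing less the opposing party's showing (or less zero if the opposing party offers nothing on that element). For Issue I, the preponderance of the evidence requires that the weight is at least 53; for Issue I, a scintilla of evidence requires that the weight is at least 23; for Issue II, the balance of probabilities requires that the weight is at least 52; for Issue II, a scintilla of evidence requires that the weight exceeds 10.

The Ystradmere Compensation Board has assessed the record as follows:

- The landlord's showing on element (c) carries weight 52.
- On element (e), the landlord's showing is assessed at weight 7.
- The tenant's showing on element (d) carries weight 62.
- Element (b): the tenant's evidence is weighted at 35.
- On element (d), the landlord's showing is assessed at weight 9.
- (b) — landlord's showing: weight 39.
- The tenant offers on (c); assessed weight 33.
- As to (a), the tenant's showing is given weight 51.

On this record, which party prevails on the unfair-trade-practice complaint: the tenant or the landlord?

landlord

— Issue I —
Stage I.1 — burden on tenant; standard: the preponderance of the evidence (weight is at least 53).
    (a): 51 < 53 [not met]
  Stage I.1 not carried; the tenant fails its burden.
The analysis ends at Stage I.1; the landlord prevails on this issue.
— Issue II —
Stage II.1 (tenant, the balance of probabilities, weight is at least 52): (d) net 62−9=53 ≥ 52 — meets.
  The tenant carries Stage II.1; the landlord now bears the burden.
Stage II.2 (landlord, a scintilla of evidence, weight exceeds 10): (e) 7 ≤ 10 — fails.
  Stage II.2 not carried; the landlord fails its burden.
The analysis ends at Stage II.2; the tenant prevails on this issue.
Per-issue: Issue I → landlord; Issue II → tenant. The tenant must prevail on every issue; overall, the landlord prevails.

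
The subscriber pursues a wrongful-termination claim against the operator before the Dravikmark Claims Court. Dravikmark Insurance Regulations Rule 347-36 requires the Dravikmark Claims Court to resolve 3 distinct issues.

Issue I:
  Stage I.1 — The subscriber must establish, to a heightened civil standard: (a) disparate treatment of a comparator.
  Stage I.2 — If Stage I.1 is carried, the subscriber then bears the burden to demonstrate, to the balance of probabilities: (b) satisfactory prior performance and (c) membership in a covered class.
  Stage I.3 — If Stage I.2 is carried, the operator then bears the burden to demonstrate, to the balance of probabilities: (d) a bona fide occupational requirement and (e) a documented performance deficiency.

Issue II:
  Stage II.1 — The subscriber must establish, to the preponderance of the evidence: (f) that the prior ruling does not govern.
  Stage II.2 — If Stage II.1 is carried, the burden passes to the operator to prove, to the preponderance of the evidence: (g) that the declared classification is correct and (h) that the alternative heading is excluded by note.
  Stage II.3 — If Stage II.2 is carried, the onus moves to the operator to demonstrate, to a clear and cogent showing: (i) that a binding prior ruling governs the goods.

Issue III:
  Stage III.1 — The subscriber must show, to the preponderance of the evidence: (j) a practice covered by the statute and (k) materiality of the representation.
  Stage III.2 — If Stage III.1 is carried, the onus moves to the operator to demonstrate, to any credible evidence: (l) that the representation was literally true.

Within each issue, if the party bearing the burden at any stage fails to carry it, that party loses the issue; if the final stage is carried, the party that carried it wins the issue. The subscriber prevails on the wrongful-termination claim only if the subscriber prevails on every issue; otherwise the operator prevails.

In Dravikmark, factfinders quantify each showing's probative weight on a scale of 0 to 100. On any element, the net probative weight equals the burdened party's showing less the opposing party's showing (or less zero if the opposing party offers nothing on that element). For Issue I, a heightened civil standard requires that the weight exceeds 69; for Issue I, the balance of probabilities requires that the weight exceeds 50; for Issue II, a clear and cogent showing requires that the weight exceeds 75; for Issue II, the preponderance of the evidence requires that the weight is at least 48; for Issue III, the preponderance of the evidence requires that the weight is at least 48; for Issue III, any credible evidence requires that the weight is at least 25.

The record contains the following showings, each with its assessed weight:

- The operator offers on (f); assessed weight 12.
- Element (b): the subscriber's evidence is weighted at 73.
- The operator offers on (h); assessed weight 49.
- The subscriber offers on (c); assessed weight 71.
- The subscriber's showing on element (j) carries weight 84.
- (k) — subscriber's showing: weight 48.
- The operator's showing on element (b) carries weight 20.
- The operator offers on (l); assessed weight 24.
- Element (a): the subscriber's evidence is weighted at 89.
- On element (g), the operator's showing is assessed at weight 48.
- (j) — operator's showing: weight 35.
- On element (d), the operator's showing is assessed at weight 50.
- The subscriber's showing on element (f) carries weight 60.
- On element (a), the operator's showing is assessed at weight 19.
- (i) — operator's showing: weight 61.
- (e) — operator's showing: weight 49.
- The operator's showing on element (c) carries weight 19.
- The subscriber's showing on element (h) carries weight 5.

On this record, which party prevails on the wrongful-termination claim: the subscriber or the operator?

— Issue I —
At Stage I.1 the subscriber must meet a heightened civil standard (weight exceeds 69): on (a) the weight is 89 less the opposing 19 gives net 70, which does exceed 69, so (a) meets the standard.
  Stage I.1 carried; the burden remains with the subscriber.
At Stage I.2 the subscriber must meet the balance of probabilities (weight exceeds 50): on (b) the weight is 73 less the opposing 20 gives net 53, which does exceed 50, so (b) meets the standard; on (c) the weight is 71 less the opposing 19 gives net 52, > 50, so (c) meets the standard.
  All elements met. The burden passes to the operator.
At Stage I.3 the operator must meet the balance of probabilities (weight exceeds 50): on (d) the weight is 50, ≤ 50, so (d) does not meet the standard; on (e) the weight is 49, ≤ 50, so (e) does not meet the standard.
  The operator does not carry Stage I.3.
The analysis ends at Stage I.3; the subscriber prevails on this issue.
— Issue II —
Stage II.1 (subscriber, the preponderance of the evidence, weight is at least 48): (f) net 60−12=48 ≥ 48 — meets.
  All elements met. The burden passes to the operator.
Stage II.2 (operator, the preponderance of the evidence, weight is at least 48): (g) 48 ≥ 48 — meets; (h) net 49−5=44 < 48 — fails.
  Not every element is met, so the operator fails to carry Stage II.2.
So the subscriber prevails on this issue.
— Issue III —
At Stage III.1 the subscriber must meet the preponderance of the evidence (weight is at least 48): on (j) the weight is 84 less the opposing 35 gives net 49, ≥ 48, so (j) meets the standard; on (k) the weight is 48, which does reach 48, so (k) meets the standard.
  The subscriber carries Stage III.1; the operator now bears the burden.
At Stage III.2 the operator must meet any credible evidence (weight is at least 25): on (l) the weight is 24, < 25, so (l) does not meet the standard.
  Not every element is met, so the operator fails to carry Stage III.2.
The subscriber prevails on this issue.
Per-issue: Issue I → subscriber; Issue II → subscriber; Issue III → subscriber. The subscriber must prevail on every issue; overall, the subscriber prevails.

subscriber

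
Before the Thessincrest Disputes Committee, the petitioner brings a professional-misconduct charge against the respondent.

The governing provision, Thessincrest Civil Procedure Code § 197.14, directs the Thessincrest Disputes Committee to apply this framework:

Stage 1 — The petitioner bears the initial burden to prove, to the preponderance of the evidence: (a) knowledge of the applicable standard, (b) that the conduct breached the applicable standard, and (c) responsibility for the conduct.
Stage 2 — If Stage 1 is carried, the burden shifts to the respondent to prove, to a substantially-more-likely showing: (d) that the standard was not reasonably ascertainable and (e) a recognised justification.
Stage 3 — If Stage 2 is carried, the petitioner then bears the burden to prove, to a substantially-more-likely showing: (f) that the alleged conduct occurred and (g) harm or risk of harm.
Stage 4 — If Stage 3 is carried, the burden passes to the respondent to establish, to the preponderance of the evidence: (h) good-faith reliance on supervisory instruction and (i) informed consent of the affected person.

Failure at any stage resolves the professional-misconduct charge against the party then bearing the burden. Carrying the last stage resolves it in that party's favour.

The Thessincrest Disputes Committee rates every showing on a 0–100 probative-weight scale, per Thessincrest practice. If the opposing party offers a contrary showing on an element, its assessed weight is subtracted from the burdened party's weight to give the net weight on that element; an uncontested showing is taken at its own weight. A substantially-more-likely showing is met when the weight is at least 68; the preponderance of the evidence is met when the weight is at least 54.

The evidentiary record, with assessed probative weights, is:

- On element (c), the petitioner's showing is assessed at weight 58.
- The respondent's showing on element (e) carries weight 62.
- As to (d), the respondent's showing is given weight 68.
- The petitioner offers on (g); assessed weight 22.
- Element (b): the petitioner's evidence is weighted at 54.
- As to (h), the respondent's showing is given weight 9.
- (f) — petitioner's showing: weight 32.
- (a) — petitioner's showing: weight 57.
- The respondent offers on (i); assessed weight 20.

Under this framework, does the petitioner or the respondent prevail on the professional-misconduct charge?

Stage 1 (petitioner, the preponderance of the evidence, weight is at least 54): (a) 57 ≥ 54 — meets; (b) 54 ≥ 54 — meets; (c) 58 ≥ 54 — meets.
  Stage 1 is satisfied; the onus moves to the respondent.
Stage 2 (respondent, a substantially-more-likely showing, weight is at least 68): (d) 68 ≥ 68 — meets; (e) 62 < 68 — fails.
  The respondent does not carry Stage 2.
The analysis ends at Stage 2; the petitioner prevails.

petitioner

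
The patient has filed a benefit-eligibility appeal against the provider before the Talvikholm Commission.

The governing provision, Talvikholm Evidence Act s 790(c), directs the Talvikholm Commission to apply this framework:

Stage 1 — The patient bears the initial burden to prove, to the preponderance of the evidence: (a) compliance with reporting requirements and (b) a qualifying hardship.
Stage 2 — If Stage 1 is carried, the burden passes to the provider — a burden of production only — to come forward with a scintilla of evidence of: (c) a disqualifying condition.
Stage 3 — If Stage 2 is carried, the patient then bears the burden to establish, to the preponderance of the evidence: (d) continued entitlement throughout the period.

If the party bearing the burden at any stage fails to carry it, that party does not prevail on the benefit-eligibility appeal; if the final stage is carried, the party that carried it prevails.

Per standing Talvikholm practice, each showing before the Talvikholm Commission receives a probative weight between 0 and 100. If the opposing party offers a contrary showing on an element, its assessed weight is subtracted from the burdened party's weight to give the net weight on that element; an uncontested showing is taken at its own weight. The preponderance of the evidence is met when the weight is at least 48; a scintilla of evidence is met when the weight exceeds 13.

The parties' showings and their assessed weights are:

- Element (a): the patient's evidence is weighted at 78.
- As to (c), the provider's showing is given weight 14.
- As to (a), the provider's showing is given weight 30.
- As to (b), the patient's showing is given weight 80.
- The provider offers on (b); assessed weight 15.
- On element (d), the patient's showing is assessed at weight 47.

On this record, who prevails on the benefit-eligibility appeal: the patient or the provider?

provider

At Stage 1 the patient must meet the preponderance of the evidence (weight is at least 48): on (a) the weight is 78 less the opposing 30 gives net 48, which does reach 48, so (a) meets the standard; on (b) the weight is 80 less the opposing 15 gives net 65, ≥ 48, so (b) meets the standard.
  The patient carries Stage 1; the provider now bears the burden.
At Stage 2 the provider must meet a scintilla of evidence (weight exceeds 13): on (c) the weight is 14, which does exceed 13, so (c) meets the standard.
  Stage 2 is satisfied; the onus moves to the patient.
At Stage 3 the patient must meet the preponderance of the evidence (weight is at least 48): on (d) the weight is 47, < 48, so (d) does not meet the standard.
  Not every element is met, so the patient fails to carry Stage 3.
The analysis ends at Stage 3; the provider prevails.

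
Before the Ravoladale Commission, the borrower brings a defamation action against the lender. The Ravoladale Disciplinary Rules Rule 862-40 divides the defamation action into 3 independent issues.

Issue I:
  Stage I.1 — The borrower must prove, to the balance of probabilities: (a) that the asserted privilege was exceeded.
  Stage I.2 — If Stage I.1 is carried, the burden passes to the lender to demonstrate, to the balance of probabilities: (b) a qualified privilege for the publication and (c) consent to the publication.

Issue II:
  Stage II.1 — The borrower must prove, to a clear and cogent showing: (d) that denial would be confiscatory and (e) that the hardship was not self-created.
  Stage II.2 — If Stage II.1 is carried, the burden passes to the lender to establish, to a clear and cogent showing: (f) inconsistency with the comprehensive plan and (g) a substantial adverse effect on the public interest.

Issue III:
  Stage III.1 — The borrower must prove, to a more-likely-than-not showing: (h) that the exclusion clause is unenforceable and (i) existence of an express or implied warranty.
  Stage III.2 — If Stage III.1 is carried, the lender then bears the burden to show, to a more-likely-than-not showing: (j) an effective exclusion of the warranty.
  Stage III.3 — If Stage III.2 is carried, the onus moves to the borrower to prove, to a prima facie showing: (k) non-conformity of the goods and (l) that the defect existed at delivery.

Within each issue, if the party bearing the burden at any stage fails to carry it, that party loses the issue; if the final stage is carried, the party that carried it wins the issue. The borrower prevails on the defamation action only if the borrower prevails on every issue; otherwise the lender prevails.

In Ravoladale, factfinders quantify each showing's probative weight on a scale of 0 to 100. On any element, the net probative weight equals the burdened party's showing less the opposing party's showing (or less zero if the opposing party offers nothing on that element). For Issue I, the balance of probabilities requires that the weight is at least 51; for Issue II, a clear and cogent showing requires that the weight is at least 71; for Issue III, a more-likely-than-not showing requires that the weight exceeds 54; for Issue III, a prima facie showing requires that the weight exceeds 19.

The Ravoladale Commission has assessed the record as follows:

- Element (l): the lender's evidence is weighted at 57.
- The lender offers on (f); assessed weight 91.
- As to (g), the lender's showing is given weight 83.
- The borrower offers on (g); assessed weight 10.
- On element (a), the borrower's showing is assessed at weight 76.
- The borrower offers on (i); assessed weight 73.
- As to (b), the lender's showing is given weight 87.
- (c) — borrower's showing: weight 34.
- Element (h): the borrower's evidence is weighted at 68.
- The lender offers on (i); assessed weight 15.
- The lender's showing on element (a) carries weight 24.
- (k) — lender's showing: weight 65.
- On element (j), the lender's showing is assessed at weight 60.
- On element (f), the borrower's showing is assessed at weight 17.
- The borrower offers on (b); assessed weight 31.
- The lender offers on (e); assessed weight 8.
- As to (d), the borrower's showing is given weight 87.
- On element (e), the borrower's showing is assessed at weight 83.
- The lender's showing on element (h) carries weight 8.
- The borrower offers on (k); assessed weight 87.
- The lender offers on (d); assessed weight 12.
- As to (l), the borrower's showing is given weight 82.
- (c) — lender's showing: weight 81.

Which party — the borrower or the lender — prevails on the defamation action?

— Issue I —
Stage I.1 (borrower, the balance of probabilities, weight is at least 51): (a) net 76−24=52 ≥ 51 — meets.
  Stage I.1 carried; the burden shifts to the lender.
Stage I.2 (lender, the balance of probabilities, weight is at least 51): (b) net 87−31=56 ≥ 51 — meets; (c) net 81−34=47 < 51 — fails.
  Not every element is met, so the lender fails to carry Stage I.2.
The borrower prevails on this issue.
— Issue II —
Stage II.1 — burden on borrower; standard: a clear and cogent showing (weight is at least 71).
    (d): 87 − 12 = 75 ≥ 71 [met]
    (e): 83 − 8 = 75 ≥ 71 [met]
  All elements met. The burden passes to the lender.
Stage II.2 — burden on lender; standard: a clear and cogent showing (weight is at least 71).
    (f): 91 − 17 = 74 ≥ 71 [met]
    (g): 83 − 10 = 73 ≥ 71 [met]
  Stage II.2 carried; the final stage is satisfied.
All stages carried — the lender prevails on this issue.
— Issue III —
Stage III.1 (borrower, a more-likely-than-not showing, weight exceeds 54): (h) net 68−8=60 > 54 — meets; (i) net 73−15=58 > 54 — meets.
  The borrower carries Stage III.1; the lender now bears the burden.
Stage III.2 (lender, a more-likely-than-not showing, weight exceeds 54): (j) 60 > 54 — meets.
  Stage III.2 carried; the burden shifts to the borrower.
Stage III.3 (borrower, a prima facie showing, weight exceeds 19): (k) net 87−65=22 > 19 — meets; (l) net 82−57=25 > 19 — meets.
  All elements met at the final stage.
With every stage satisfied, the borrower prevails on this issue.
Per-issue: Issue I → borrower; Issue II → lender; Issue III → borrower. The borrower must prevail on every issue; overall, the lender prevails.

lender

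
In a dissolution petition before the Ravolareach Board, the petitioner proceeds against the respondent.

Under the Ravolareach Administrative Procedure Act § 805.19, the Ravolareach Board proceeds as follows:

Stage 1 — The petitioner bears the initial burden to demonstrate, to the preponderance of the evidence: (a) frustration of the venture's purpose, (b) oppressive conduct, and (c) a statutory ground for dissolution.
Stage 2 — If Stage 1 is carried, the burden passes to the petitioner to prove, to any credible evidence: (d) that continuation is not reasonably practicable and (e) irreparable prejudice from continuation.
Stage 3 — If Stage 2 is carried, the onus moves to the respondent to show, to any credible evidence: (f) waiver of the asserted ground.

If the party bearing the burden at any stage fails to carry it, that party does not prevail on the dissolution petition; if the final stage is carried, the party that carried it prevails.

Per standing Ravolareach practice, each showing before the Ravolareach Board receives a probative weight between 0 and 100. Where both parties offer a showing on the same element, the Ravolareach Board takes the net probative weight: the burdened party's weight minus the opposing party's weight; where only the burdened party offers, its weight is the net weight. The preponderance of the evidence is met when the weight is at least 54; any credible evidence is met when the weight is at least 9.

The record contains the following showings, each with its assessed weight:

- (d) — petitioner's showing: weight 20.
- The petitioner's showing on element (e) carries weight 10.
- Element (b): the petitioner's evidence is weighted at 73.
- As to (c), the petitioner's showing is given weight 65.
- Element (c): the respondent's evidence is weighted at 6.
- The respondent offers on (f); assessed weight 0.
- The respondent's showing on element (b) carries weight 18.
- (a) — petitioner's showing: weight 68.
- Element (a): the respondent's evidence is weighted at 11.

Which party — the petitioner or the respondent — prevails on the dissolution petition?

petitioner

Stage 1 — burden on petitioner; standard: the preponderance of the evidence (weight is at least 54).
    (a): 68 − 11 = 57 ≥ 54 [met]
    (b): 73 − 18 = 55 ≥ 54 [met]
    (c): 65 − 6 = 59 ≥ 54 [met]
  Stage 1 carried; the burden remains with the petitioner.
Stage 2 — burden on petitioner; standard: any credible evidence (weight is at least 9).
    (d): 20 ≥ 9 [met]
    (e): 10 ≥ 9 [met]
  Stage 2 is satisfied; the onus moves to the respondent.
Stage 3 — burden on respondent; standard: any credible evidence (weight is at least 9).
    (f): 0 < 9 [not met]
  Stage 3 not carried; the respondent fails its burden.
The analysis ends at Stage 3; the petitioner prevails.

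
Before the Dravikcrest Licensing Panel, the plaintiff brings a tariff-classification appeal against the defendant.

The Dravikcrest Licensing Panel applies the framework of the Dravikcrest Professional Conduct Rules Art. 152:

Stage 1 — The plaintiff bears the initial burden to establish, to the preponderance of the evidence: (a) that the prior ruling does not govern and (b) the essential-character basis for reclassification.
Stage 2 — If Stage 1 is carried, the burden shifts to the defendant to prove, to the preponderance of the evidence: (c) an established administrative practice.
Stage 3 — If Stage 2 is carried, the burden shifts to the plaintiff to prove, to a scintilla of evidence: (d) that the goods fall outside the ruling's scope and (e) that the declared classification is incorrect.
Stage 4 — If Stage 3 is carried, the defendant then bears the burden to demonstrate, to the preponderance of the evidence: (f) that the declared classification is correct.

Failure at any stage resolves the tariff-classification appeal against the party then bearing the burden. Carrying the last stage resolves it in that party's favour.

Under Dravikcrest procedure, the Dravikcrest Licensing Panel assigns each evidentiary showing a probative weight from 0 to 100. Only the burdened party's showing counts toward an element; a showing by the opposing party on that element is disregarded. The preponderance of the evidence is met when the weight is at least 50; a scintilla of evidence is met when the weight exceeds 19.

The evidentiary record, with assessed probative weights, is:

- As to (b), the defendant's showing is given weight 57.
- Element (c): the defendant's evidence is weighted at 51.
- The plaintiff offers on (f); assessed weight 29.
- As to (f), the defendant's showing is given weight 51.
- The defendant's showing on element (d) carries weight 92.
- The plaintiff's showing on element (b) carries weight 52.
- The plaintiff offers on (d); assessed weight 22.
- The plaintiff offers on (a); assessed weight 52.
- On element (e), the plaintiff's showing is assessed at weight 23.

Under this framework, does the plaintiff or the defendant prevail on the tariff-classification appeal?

defendant

Stage 1 (plaintiff, the preponderance of the evidence, weight is at least 50): (a) 52 ≥ 50 — meets; (b) 52 (defendant's 57 disregarded) ≥ 50 — meets.
  Stage 1 carried; the burden shifts to the defendant.
Stage 2 (defendant, the preponderance of the evidence, weight is at least 50): (c) 51 ≥ 50 — meets.
  All elements met. The burden passes to the plaintiff.
Stage 3 (plaintiff, a scintilla of evidence, weight exceeds 19): (d) 22 (defendant's 92 disregarded) > 19 — meets; (e) 23 > 19 — meets.
  The plaintiff carries Stage 3; the defendant now bears the burden.
Stage 4 (defendant, the preponderance of the evidence, weight is at least 50): (f) 51 (plaintiff's 29 disregarded) ≥ 50 — meets.
  The defendant carries the last stage.
Every stage carried; the defendant prevails.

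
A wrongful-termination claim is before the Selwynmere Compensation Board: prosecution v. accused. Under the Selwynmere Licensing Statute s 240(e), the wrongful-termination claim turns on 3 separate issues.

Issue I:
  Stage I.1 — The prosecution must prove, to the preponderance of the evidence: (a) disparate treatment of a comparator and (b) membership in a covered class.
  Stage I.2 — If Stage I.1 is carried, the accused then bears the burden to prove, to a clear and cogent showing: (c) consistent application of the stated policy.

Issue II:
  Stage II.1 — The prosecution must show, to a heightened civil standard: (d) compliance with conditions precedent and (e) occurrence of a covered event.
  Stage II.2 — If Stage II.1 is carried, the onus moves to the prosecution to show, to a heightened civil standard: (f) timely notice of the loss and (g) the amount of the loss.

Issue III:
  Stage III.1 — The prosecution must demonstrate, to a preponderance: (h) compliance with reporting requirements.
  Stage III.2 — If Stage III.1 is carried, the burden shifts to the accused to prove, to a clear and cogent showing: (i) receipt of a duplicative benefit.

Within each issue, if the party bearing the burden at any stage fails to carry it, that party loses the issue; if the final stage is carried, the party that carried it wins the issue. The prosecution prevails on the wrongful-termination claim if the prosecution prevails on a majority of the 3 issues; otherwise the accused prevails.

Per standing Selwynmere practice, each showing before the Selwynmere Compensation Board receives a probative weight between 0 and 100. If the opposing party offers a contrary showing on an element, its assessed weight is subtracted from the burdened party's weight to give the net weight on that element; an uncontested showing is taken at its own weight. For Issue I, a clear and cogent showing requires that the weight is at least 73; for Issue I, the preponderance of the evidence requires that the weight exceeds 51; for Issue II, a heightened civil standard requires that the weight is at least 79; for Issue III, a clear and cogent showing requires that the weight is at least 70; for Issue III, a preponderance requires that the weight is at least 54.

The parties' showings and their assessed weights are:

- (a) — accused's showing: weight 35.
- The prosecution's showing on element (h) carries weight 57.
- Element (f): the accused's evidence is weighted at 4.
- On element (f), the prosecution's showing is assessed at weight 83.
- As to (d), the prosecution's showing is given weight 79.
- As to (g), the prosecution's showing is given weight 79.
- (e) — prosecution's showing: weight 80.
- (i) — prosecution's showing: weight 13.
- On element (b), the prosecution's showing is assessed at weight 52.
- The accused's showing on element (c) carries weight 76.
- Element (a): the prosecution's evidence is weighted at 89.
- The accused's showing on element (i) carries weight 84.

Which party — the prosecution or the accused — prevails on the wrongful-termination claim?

accused

— Issue I —
Stage I.1 — burden on prosecution; standard: the preponderance of the evidence (weight exceeds 51).
    (a): 89 − 35 = 54 > 51 [met]
    (b): 52 > 51 [met]
  All elements met. The burden passes to the accused.
Stage I.2 — burden on accused; standard: a clear and cogent showing (weight is at least 73).
    (c): 76 ≥ 73 [met]
  All elements met at the final stage.
All stages carried — the accused prevails on this issue.
— Issue II —
Stage II.1 (prosecution, a heightened civil standard, weight is at least 79): (d) 79 ≥ 79 — meets; (e) 80 ≥ 79 — meets.
  All elements met. The prosecution retains the burden for Stage II.2.
Stage II.2 (prosecution, a heightened civil standard, weight is at least 79): (f) net 83−4=79 ≥ 79 — meets; (g) 79 ≥ 79 — meets.
  All elements met at the final stage.
All stages carried — the prosecution prevails on this issue.
— Issue III —
At Stage III.1 the prosecution must meet a preponderance (weight is at least 54): on (h) the weight is 57, which does reach 54, so (h) meets the standard.
  Stage III.1 is satisfied; the onus moves to the accused.
At Stage III.2 the accused must meet a clear and cogent showing (weight is at least 70): on (i) the weight is 84 less the opposing 13 gives net 71, which does reach 70, so (i) meets the standard.
  Stage III.2 carried; the final stage is satisfied.
All stages carried — the accused prevails on this issue.
Per-issue: Issue I → accused; Issue II → prosecution; Issue III → accused. The prosecution must prevail on a majority of issues; overall, the accused prevails.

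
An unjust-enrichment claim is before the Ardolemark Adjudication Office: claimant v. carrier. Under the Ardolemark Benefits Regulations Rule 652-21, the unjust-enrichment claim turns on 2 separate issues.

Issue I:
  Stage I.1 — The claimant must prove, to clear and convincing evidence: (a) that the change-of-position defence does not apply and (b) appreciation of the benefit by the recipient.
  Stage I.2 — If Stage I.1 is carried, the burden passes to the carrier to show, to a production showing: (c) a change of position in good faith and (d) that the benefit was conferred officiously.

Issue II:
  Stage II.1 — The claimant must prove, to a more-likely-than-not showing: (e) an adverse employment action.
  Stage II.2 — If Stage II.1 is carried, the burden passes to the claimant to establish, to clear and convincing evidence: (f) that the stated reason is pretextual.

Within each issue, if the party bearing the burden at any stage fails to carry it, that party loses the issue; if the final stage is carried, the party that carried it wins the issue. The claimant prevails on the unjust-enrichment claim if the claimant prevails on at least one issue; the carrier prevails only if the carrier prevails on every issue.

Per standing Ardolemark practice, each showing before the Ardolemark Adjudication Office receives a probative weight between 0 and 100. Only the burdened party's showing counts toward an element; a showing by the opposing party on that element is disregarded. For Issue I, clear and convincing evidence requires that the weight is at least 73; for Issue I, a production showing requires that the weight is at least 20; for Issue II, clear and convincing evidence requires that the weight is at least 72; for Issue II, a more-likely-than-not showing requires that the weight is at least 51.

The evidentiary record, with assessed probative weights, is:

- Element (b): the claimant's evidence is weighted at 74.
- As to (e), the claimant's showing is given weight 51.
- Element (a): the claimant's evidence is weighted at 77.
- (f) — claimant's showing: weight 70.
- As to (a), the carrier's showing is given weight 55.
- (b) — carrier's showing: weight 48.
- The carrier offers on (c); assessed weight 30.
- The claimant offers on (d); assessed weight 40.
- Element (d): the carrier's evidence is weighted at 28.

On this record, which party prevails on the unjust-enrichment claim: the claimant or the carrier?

— Issue I —
At Stage I.1 the claimant must meet clear and convincing evidence (weight is at least 73): on (a) the weight is 77 (the carrier's 55 is given no effect), which does reach 73, so (a) meets the standard; on (b) the weight is 74 (the carrier's 48 is given no effect), ≥ 73, so (b) meets the standard.
  All elements met. The burden passes to the carrier.
At Stage I.2 the carrier must meet a production showing (weight is at least 20): on (c) the weight is 30, ≥ 20, so (c) meets the standard; on (d) the weight is 28 (the claimant's 40 is given no effect), ≥ 20, so (d) meets the standard.
  The carrier carries the last stage.
With every stage satisfied, the carrier prevails on this issue.
— Issue II —
Stage II.1 (claimant, a more-likely-than-not showing, weight is at least 51): (e) 51 ≥ 51 — meets.
  Stage II.1 is satisfied; the claimant continues to bear the burden.
Stage II.2 (claimant, clear and convincing evidence, weight is at least 72): (f) 70 < 72 — fails.
  Stage II.2 not carried; the claimant fails its burden.
So the carrier prevails on this issue.
Per-issue: Issue I → carrier; Issue II → carrier. The claimant must prevail on at least one issue; overall, the carrier prevails.

carrier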